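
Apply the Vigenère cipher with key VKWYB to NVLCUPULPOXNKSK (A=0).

IFHAVKEHNPSXGQL

Repeat the key across the message: VKWYBVKWYBVKWYB
N(13)+V(21): 34≡8 → I
V(21)+K(10): 31≡5 → F
L(11)+W(22): 33≡7 → H
C(2)+Y(24): 26≡0 → A
U(20)+B(1): 21 → V
P(15)+V(21): 36≡10 → K
U(20)+K(10): 30≡4 → E
L(11)+W(22): 33≡7 → H
P(15)+Y(24): 39≡13 → N
O(14)+B(1): 15 → P
X(23)+V(21): 44≡18 → S
N(13)+K(10): 23 → X
K(10)+W(22): 32≡6 → G
S(18)+Y(24): 42≡16 → Q
K(10)+B(1): 11 → L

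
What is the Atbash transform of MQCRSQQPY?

M(12) → N(13)
Q(16) → J(9)
C(2) → X(23)
R(17) → I(8)
S(18) → H(7)
Q(16) → J(9)
Q(16) → J(9)
P(15) → K(10)
Y(24) → B(1)

NJXIHJJKB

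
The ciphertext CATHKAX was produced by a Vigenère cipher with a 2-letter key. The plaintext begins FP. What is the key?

XL

Subtract each crib letter from the matching ciphertext letter (mod 26):
C(2)−F(5)=-3≡23 → X
A(0)−P(15)=-15≡11 → L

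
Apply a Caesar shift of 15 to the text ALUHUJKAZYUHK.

PAJWJYZPONJWZ

A(0): 0+15=15 → P
L(11): 11+15=26≡0 → A
U(20): 20+15=35≡9 → J
H(7): 7+15=22 → W
U(20): 20+15=35≡9 → J
J(9): 9+15=24 → Y
K(10): 10+15=25 → Z
A(0): 0+15=15 → P
Z(25): 25+15=40≡14 → O
Y(24): 24+15=39≡13 → N
U(20): 20+15=35≡9 → J
H(7): 7+15=22 → W
K(10): 10+15=25 → Z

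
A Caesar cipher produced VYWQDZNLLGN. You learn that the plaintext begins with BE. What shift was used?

20

From the crib: V(21)−B(1)=20, so the shift is 20.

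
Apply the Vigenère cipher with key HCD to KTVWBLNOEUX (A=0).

Repeat the key across the message: HCDHCDHCDHC
K(10)+H(7): 17 → R
T(19)+C(2): 21 → V
V(21)+D(3): 24 → Y
W(22)+H(7): 29≡3 → D
B(1)+C(2): 3 → D
L(11)+D(3): 14 → O
N(13)+H(7): 20 → U
O(14)+C(2): 16 → Q
E(4)+D(3): 7 → H
U(20)+H(7): 27≡1 → B
X(23)+C(2): 25 → Z

RVYDDOUQHBZ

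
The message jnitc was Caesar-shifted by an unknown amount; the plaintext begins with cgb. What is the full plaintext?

From the crib: j(9)−c(2)=7, so the shift is 7.
Subtract 7 from each ciphertext letter:
j(9): 9−7=2 → c
n(13): 13−7=6 → g
i(8): 8−7=1 → b
t(19): 19−7=12 → m
c(2): 2−7=-5≡21 → v

cgbmv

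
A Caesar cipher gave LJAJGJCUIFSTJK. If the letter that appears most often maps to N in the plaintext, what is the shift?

22

The most frequent ciphertext letter is J (appears 4 times).
J is position 9; N is position 13.
Shift = -4≡22.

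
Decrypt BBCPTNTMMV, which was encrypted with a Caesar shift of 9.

SSTGKEKDDM

B(1): 1−9=-8≡18 → S
B(1): 1−9=-8≡18 → S
C(2): 2−9=-7≡19 → T
P(15): 15−9=6 → G
T(19): 19−9=10 → K
N(13): 13−9=4 → E
T(19): 19−9=10 → K
M(12): 12−9=3 → D
M(12): 12−9=3 → D
V(21): 21−9=12 → M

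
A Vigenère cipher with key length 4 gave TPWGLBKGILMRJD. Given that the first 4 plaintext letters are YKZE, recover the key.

VFXC

Subtract each crib letter from the matching ciphertext letter (mod 26):
T(19)−Y(24)=-5≡21 → V
P(15)−K(10)=5 → F
W(22)−Z(25)=-3≡23 → X
G(6)−E(4)=2 → C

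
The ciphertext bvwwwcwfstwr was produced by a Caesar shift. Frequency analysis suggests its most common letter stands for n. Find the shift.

9

The most frequent ciphertext letter is w (appears 5 times).
w is position 22; n is position 13.
Shift = 9.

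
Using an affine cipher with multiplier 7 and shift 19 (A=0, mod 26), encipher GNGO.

JGJN

G(6): 7·6+19=61≡9 → J
N(13): 7·13+19=110≡6 → G
G(6): 7·6+19=61≡9 → J
O(14): 7·14+19=117≡13 → N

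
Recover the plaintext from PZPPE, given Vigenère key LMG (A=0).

Repeat the key across the ciphertext: LMGLM
P(15)−L(11): 4 → E
Z(25)−M(12): 13 → N
P(15)−G(6): 9 → J
P(15)−L(11): 4 → E
E(4)−M(12): -8≡18 → S

ENJES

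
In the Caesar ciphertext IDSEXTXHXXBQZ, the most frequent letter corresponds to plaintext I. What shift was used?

15

The most frequent ciphertext letter is X (appears 4 times).
X is position 23; I is position 8.
Shift = 15.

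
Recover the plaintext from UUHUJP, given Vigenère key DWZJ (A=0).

RYILGT

Repeat the key across the ciphertext: DWZJDW
U(20)−D(3): 17 → R
U(20)−W(22): -2≡24 → Y
H(7)−Z(25): -18≡8 → I
U(20)−J(9): 11 → L
J(9)−D(3): 6 → G
P(15)−W(22): -7≡19 → T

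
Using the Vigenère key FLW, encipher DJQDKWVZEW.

Repeat the key across the message: FLWFLWFLWF
D(3)+F(5): 8 → I
J(9)+L(11): 20 → U
Q(16)+W(22): 38≡12 → M
D(3)+F(5): 8 → I
K(10)+L(11): 21 → V
W(22)+W(22): 44≡18 → S
V(21)+F(5): 26≡0 → A
Z(25)+L(11): 36≡10 → K
E(4)+W(22): 26≡0 → A
W(22)+F(5): 27≡1 → B

IUMIVSAKAB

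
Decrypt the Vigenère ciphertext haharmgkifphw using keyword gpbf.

Repeat the key across the ciphertext: gpbfgpbfgpbfg
h(7)−g(6): 1 → b
a(0)−p(15): -15≡11 → l
h(7)−b(1): 6 → g
a(0)−f(5): -5≡21 → v
r(17)−g(6): 11 → l
m(12)−p(15): -3≡23 → x
g(6)−b(1): 5 → f
k(10)−f(5): 5 → f
i(8)−g(6): 2 → c
f(5)−p(15): -10≡16 → q
p(15)−b(1): 14 → o
h(7)−f(5): 2 → c
w(22)−g(6): 16 → q

blgvlxffcqocq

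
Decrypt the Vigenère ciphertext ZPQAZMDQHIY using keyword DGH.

Repeat the key across the ciphertext: DGHDGHDGHDG
Z(25)−D(3): 22 → W
P(15)−G(6): 9 → J
Q(16)−H(7): 9 → J
A(0)−D(3): -3≡23 → X
Z(25)−G(6): 19 → T
M(12)−H(7): 5 → F
D(3)−D(3): 0 → A
Q(16)−G(6): 10 → K
H(7)−H(7): 0 → A
I(8)−D(3): 5 → F
Y(24)−G(6): 18 → S

WJJXTFAKAFS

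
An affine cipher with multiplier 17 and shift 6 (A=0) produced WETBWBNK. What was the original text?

EGNPEPFO

The inverse of 17 mod 26 is 23, since 17·23=391≡1. Apply D(y)=23·(y−6) mod 26:
W(22): 23·(22−6)=368≡4 → E
E(4): 23·(4−6)=-46≡6 → G
T(19): 23·(19−6)=299≡13 → N
B(1): 23·(1−6)=-115≡15 → P
W(22): 23·(22−6)=368≡4 → E
B(1): 23·(1−6)=-115≡15 → P
N(13): 23·(13−6)=161≡5 → F
K(10): 23·(10−6)=92≡14 → O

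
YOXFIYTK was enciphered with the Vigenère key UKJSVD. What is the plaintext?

Repeat the key across the ciphertext: UKJSVDUK
Y(24)−U(20): 4 → E
O(14)−K(10): 4 → E
X(23)−J(9): 14 → O
F(5)−S(18): -13≡13 → N
I(8)−V(21): -13≡13 → N
Y(24)−D(3): 21 → V
T(19)−U(20): -1≡25 → Z
K(10)−K(10): 0 → A

EEONNVZA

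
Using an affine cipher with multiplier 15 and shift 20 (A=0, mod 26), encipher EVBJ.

E(4): 15·4+20=80≡2 → C
V(21): 15·21+20=335≡23 → X
B(1): 15·1+20=35≡9 → J
J(9): 15·9+20=155≡25 → Z

CXJZ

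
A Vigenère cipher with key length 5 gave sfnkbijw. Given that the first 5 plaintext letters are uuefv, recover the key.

Subtract each crib letter from the matching ciphertext letter (mod 26):
s(18)−u(20)=-2≡24 → y
f(5)−u(20)=-15≡11 → l
n(13)−e(4)=9 → j
k(10)−f(5)=5 → f
b(1)−v(21)=-20≡6 → g

yljfg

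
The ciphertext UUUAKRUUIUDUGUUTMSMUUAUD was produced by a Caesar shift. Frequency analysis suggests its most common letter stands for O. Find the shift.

The most frequent ciphertext letter is U (appears 12 times).
U is position 20; O is position 14.
Shift = 6.

6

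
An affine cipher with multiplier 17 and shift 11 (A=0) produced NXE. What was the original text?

UQV

The inverse of 17 mod 26 is 23, since 17·23=391≡1. Apply D(y)=23·(y−11) mod 26:
N(13): 23·(13−11)=46≡20 → U
X(23): 23·(23−11)=276≡16 → Q
E(4): 23·(4−11)=-161≡21 → V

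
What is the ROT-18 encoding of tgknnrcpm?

lycffjuhe

t(19): 19+18=37≡11 → l
g(6): 6+18=24 → y
k(10): 10+18=28≡2 → c
n(13): 13+18=31≡5 → f
n(13): 13+18=31≡5 → f
r(17): 17+18=35≡9 → j
c(2): 2+18=20 → u
p(15): 15+18=33≡7 → h
m(12): 12+18=30≡4 → e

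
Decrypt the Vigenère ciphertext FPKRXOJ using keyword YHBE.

Repeat the key across the ciphertext: YHBEYHB
F(5)−Y(24): -19≡7 → H
P(15)−H(7): 8 → I
K(10)−B(1): 9 → J
R(17)−E(4): 13 → N
X(23)−Y(24): -1≡25 → Z
O(14)−H(7): 7 → H
J(9)−B(1): 8 → I

HIJNZHI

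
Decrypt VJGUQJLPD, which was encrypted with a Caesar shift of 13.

V(21): 21−13=8 → I
J(9): 9−13=-4≡22 → W
G(6): 6−13=-7≡19 → T
U(20): 20−13=7 → H
Q(16): 16−13=3 → D
J(9): 9−13=-4≡22 → W
L(11): 11−13=-2≡24 → Y
P(15): 15−13=2 → C
D(3): 3−13=-10≡16 → Q

IWTHDWYCQ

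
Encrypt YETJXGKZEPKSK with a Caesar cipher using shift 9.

Y(24): 24+9=33≡7 → H
E(4): 4+9=13 → N
T(19): 19+9=28≡2 → C
J(9): 9+9=18 → S
X(23): 23+9=32≡6 → G
G(6): 6+9=15 → P
K(10): 10+9=19 → T
Z(25): 25+9=34≡8 → I
E(4): 4+9=13 → N
P(15): 15+9=24 → Y
K(10): 10+9=19 → T
S(18): 18+9=27≡1 → B
K(10): 10+9=19 → T

HNCSGPTINYTBT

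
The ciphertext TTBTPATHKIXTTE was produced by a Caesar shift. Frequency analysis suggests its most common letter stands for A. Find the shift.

The most frequent ciphertext letter is T (appears 6 times).
T is position 19; A is position 0.
Shift = 19.

19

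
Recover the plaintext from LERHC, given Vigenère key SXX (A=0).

THUPF

Repeat the key across the ciphertext: SXXSX
L(11)−S(18): -7≡19 → T
E(4)−X(23): -19≡7 → H
R(17)−X(23): -6≡20 → U
H(7)−S(18): -11≡15 → P
C(2)−X(23): -21≡5 → F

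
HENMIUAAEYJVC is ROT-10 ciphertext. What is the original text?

H(7): 7−10=-3≡23 → X
E(4): 4−10=-6≡20 → U
N(13): 13−10=3 → D
M(12): 12−10=2 → C
I(8): 8−10=-2≡24 → Y
U(20): 20−10=10 → K
A(0): 0−10=-10≡16 → Q
A(0): 0−10=-10≡16 → Q
E(4): 4−10=-6≡20 → U
Y(24): 24−10=14 → O
J(9): 9−10=-1≡25 → Z
V(21): 21−10=11 → L
C(2): 2−10=-8≡18 → S

XUDCYKQQUOZLS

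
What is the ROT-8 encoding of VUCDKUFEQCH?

DCKLSCNMYKP

V(21): 21+8=29≡3 → D
U(20): 20+8=28≡2 → C
C(2): 2+8=10 → K
D(3): 3+8=11 → L
K(10): 10+8=18 → S
U(20): 20+8=28≡2 → C
F(5): 5+8=13 → N
E(4): 4+8=12 → M
Q(16): 16+8=24 → Y
C(2): 2+8=10 → K
H(7): 7+8=15 → P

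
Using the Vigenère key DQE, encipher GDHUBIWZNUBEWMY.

JTLXRMZPRXRIZCC

Repeat the key across the message: DQEDQEDQEDQEDQE
G(6)+D(3): 9 → J
D(3)+Q(16): 19 → T
H(7)+E(4): 11 → L
U(20)+D(3): 23 → X
B(1)+Q(16): 17 → R
I(8)+E(4): 12 → M
W(22)+D(3): 25 → Z
Z(25)+Q(16): 41≡15 → P
N(13)+E(4): 17 → R
U(20)+D(3): 23 → X
B(1)+Q(16): 17 → R
E(4)+E(4): 8 → I
W(22)+D(3): 25 → Z
M(12)+Q(16): 28≡2 → C
Y(24)+E(4): 28≡2 → C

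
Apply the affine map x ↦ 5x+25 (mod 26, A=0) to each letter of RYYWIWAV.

R(17): 5·17+25=110≡6 → G
Y(24): 5·24+25=145≡15 → P
Y(24): 5·24+25=145≡15 → P
W(22): 5·22+25=135≡5 → F
I(8): 5·8+25=65≡13 → N
W(22): 5·22+25=135≡5 → F
A(0): 5·0+25=25 → Z
V(21): 5·21+25=130≡0 → A

GPPFNFZA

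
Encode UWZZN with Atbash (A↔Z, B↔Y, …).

U(20) → F(5)
W(22) → D(3)
Z(25) → A(0)
Z(25) → A(0)
N(13) → M(12)

FDAAM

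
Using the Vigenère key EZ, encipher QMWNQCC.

Repeat the key across the message: EZEZEZE
Q(16)+E(4): 20 → U
M(12)+Z(25): 37≡11 → L
W(22)+E(4): 26≡0 → A
N(13)+Z(25): 38≡12 → M
Q(16)+E(4): 20 → U
C(2)+Z(25): 27≡1 → B
C(2)+E(4): 6 → G

ULAMUBG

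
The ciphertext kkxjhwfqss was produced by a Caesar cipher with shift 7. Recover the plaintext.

k(10): 10−7=3 → d
k(10): 10−7=3 → d
x(23): 23−7=16 → q
j(9): 9−7=2 → c
h(7): 7−7=0 → a
w(22): 22−7=15 → p
f(5): 5−7=-2≡24 → y
q(16): 16−7=9 → j
s(18): 18−7=11 → l
s(18): 18−7=11 → l

ddqcapyjll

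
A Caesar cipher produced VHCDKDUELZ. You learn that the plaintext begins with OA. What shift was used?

From the crib: V(21)−O(14)=7, so the shift is 7.

7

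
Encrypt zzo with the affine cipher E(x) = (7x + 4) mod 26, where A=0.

xxy

z(25): 7·25+4=179≡23 → x
z(25): 7·25+4=179≡23 → x
o(14): 7·14+4=102≡24 → y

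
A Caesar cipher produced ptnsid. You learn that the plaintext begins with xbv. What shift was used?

From the crib: p(15)−x(23)=-8≡18, so the shift is 18.

18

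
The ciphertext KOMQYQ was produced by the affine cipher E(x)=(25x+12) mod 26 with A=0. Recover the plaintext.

The inverse of 25 mod 26 is 25, since 25·25=625≡1. Apply D(y)=25·(y−12) mod 26:
K(10): 25·(10−12)=-50≡2 → C
O(14): 25·(14−12)=50≡24 → Y
M(12): 25·(12−12)=0 → A
Q(16): 25·(16−12)=100≡22 → W
Y(24): 25·(24−12)=300≡14 → O
Q(16): 25·(16−12)=100≡22 → W

CYAWOW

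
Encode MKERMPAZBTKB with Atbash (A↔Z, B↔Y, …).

M(12) → N(13)
K(10) → P(15)
E(4) → V(21)
R(17) → I(8)
M(12) → N(13)
P(15) → K(10)
A(0) → Z(25)
Z(25) → A(0)
B(1) → Y(24)
T(19) → G(6)
K(10) → P(15)
B(1) → Y(24)

NPVINKZAYGPY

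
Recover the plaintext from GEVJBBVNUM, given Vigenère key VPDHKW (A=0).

LPSCRFAYRF

Repeat the key across the ciphertext: VPDHKWVPDH
G(6)−V(21): -15≡11 → L
E(4)−P(15): -11≡15 → P
V(21)−D(3): 18 → S
J(9)−H(7): 2 → C
B(1)−K(10): -9≡17 → R
B(1)−W(22): -21≡5 → F
V(21)−V(21): 0 → A
N(13)−P(15): -2≡24 → Y
U(20)−D(3): 17 → R
M(12)−H(7): 5 → F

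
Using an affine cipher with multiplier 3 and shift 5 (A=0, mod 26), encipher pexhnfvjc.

yrwasuqgl

p(15): 3·15+5=50≡24 → y
e(4): 3·4+5=17 → r
x(23): 3·23+5=74≡22 → w
h(7): 3·7+5=26≡0 → a
n(13): 3·13+5=44≡18 → s
f(5): 3·5+5=20 → u
v(21): 3·21+5=68≡16 → q
j(9): 3·9+5=32≡6 → g
c(2): 3·2+5=11 → l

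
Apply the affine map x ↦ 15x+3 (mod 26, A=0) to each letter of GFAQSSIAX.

PADJNNTDK

G(6): 15·6+3=93≡15 → P
F(5): 15·5+3=78≡0 → A
A(0): 15·0+3=3 → D
Q(16): 15·16+3=243≡9 → J
S(18): 15·18+3=273≡13 → N
S(18): 15·18+3=273≡13 → N
I(8): 15·8+3=123≡19 → T
A(0): 15·0+3=3 → D
X(23): 15·23+3=348≡10 → K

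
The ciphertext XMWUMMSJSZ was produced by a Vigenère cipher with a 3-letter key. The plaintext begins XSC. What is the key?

Subtract each crib letter from the matching ciphertext letter (mod 26):
X(23)−X(23)=0 → A
M(12)−S(18)=-6≡20 → U
W(22)−C(2)=20 → U

AUU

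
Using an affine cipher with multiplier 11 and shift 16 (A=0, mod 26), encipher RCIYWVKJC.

R(17): 11·17+16=203≡21 → V
C(2): 11·2+16=38≡12 → M
I(8): 11·8+16=104≡0 → A
Y(24): 11·24+16=280≡20 → U
W(22): 11·22+16=258≡24 → Y
V(21): 11·21+16=247≡13 → N
K(10): 11·10+16=126≡22 → W
J(9): 11·9+16=115≡11 → L
C(2): 11·2+16=38≡12 → M

VMAUYNWLM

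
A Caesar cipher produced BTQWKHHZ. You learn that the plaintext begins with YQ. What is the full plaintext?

From the crib: B(1)−Y(24)=-23≡3, so the shift is 3.
Subtract 3 from each ciphertext letter:
B(1): 1−3=-2≡24 → Y
T(19): 19−3=16 → Q
Q(16): 16−3=13 → N
W(22): 22−3=19 → T
K(10): 10−3=7 → H
H(7): 7−3=4 → E
H(7): 7−3=4 → E
Z(25): 25−3=22 → W

YQNTHEEW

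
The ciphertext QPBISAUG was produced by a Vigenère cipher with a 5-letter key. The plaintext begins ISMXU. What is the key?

Subtract each crib letter from the matching ciphertext letter (mod 26):
Q(16)−I(8)=8 → I
P(15)−S(18)=-3≡23 → X
B(1)−M(12)=-11≡15 → P
I(8)−X(23)=-15≡11 → L
S(18)−U(20)=-2≡24 → Y

IXPLY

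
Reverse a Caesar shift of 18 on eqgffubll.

myonncjtt

e(4): 4−18=-14≡12 → m
q(16): 16−18=-2≡24 → y
g(6): 6−18=-12≡14 → o
f(5): 5−18=-13≡13 → n
f(5): 5−18=-13≡13 → n
u(20): 20−18=2 → c
b(1): 1−18=-17≡9 → j
l(11): 11−18=-7≡19 → t
l(11): 11−18=-7≡19 → t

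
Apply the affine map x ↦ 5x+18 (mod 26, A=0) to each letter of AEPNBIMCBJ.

SMPFXGACXL

A(0): 5·0+18=18 → S
E(4): 5·4+18=38≡12 → M
P(15): 5·15+18=93≡15 → P
N(13): 5·13+18=83≡5 → F
B(1): 5·1+18=23 → X
I(8): 5·8+18=58≡6 → G
M(12): 5·12+18=78≡0 → A
C(2): 5·2+18=28≡2 → C
B(1): 5·1+18=23 → X
J(9): 5·9+18=63≡11 → L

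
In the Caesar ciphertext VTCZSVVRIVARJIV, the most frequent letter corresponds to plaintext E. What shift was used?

The most frequent ciphertext letter is V (appears 5 times).
V is position 21; E is position 4.
Shift = 17.

17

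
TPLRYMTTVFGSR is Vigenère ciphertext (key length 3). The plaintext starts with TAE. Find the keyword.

Subtract each crib letter from the matching ciphertext letter (mod 26):
T(19)−T(19)=0 → A
P(15)−A(0)=15 → P
L(11)−E(4)=7 → H

APH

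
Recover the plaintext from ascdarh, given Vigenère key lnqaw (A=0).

pfmdegu

Repeat the key across the ciphertext: lnqawln
a(0)−l(11): -11≡15 → p
s(18)−n(13): 5 → f
c(2)−q(16): -14≡12 → m
d(3)−a(0): 3 → d
a(0)−w(22): -22≡4 → e
r(17)−l(11): 6 → g
h(7)−n(13): -6≡20 → u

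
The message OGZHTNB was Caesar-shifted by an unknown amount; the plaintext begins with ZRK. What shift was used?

From the crib: O(14)−Z(25)=-11≡15, so the shift is 15.

15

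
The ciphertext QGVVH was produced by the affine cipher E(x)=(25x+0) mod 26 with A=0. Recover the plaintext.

The inverse of 25 mod 26 is 25, since 25·25=625≡1. Apply D(y)=25·(y−0) mod 26:
Q(16): 25·(16−0)=400≡10 → K
G(6): 25·(6−0)=150≡20 → U
V(21): 25·(21−0)=525≡5 → F
V(21): 25·(21−0)=525≡5 → F
H(7): 25·(7−0)=175≡19 → T

KUFFT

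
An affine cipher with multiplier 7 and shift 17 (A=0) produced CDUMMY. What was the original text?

JYTDDB

The inverse of 7 mod 26 is 15, since 7·15=105≡1. Apply D(y)=15·(y−17) mod 26:
C(2): 15·(2−17)=-225≡9 → J
D(3): 15·(3−17)=-210≡24 → Y
U(20): 15·(20−17)=45≡19 → T
M(12): 15·(12−17)=-75≡3 → D
M(12): 15·(12−17)=-75≡3 → D
Y(24): 15·(24−17)=105≡1 → B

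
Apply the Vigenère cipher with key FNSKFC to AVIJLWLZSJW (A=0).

FIATQYQMKTB

Repeat the key across the message: FNSKFCFNSKF
A(0)+F(5): 5 → F
V(21)+N(13): 34≡8 → I
I(8)+S(18): 26≡0 → A
J(9)+K(10): 19 → T
L(11)+F(5): 16 → Q
W(22)+C(2): 24 → Y
L(11)+F(5): 16 → Q
Z(25)+N(13): 38≡12 → M
S(18)+S(18): 36≡10 → K
J(9)+K(10): 19 → T
W(22)+F(5): 27≡1 → B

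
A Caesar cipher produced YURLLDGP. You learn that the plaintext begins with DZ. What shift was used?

21

From the crib: Y(24)−D(3)=21, so the shift is 21.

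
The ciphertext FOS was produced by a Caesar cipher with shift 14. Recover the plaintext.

F(5): 5−14=-9≡17 → R
O(14): 14−14=0 → A
S(18): 18−14=4 → E

RAE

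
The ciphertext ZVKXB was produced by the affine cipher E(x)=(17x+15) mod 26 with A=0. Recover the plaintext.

The inverse of 17 mod 26 is 23, since 17·23=391≡1. Apply D(y)=23·(y−15) mod 26:
Z(25): 23·(25−15)=230≡22 → W
V(21): 23·(21−15)=138≡8 → I
K(10): 23·(10−15)=-115≡15 → P
X(23): 23·(23−15)=184≡2 → C
B(1): 23·(1−15)=-322≡16 → Q

WIPCQ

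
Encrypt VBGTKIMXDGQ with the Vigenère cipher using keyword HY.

Repeat the key across the message: HYHYHYHYHYH
V(21)+H(7): 28≡2 → C
B(1)+Y(24): 25 → Z
G(6)+H(7): 13 → N
T(19)+Y(24): 43≡17 → R
K(10)+H(7): 17 → R
I(8)+Y(24): 32≡6 → G
M(12)+H(7): 19 → T
X(23)+Y(24): 47≡21 → V
D(3)+H(7): 10 → K
G(6)+Y(24): 30≡4 → E
Q(16)+H(7): 23 → X

CZNRRGTVKEX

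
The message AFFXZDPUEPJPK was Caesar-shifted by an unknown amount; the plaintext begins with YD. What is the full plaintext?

From the crib: A(0)−Y(24)=-24≡2, so the shift is 2.
Subtract 2 from each ciphertext letter:
A(0): 0−2=-2≡24 → Y
F(5): 5−2=3 → D
F(5): 5−2=3 → D
X(23): 23−2=21 → V
Z(25): 25−2=23 → X
D(3): 3−2=1 → B
P(15): 15−2=13 → N
U(20): 20−2=18 → S
E(4): 4−2=2 → C
P(15): 15−2=13 → N
J(9): 9−2=7 → H
P(15): 15−2=13 → N
K(10): 10−2=8 → I

YDDVXBNSCNHNI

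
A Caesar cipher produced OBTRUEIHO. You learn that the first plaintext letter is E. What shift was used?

10

From the crib: O(14)−E(4)=10, so the shift is 10.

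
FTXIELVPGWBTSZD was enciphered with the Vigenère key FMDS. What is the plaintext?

AHUQZZSXBKYBNNA

Repeat the key across the ciphertext: FMDSFMDSFMDSFMD
F(5)−F(5): 0 → A
T(19)−M(12): 7 → H
X(23)−D(3): 20 → U
I(8)−S(18): -10≡16 → Q
E(4)−F(5): -1≡25 → Z
L(11)−M(12): -1≡25 → Z
V(21)−D(3): 18 → S
P(15)−S(18): -3≡23 → X
G(6)−F(5): 1 → B
W(22)−M(12): 10 → K
B(1)−D(3): -2≡24 → Y
T(19)−S(18): 1 → B
S(18)−F(5): 13 → N
Z(25)−M(12): 13 → N
D(3)−D(3): 0 → A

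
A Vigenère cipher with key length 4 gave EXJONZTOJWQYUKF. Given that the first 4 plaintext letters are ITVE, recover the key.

Subtract each crib letter from the matching ciphertext letter (mod 26):
E(4)−I(8)=-4≡22 → W
X(23)−T(19)=4 → E
J(9)−V(21)=-12≡14 → O
O(14)−E(4)=10 → K

WEOK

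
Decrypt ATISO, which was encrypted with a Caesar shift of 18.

IBQAW

A(0): 0−18=-18≡8 → I
T(19): 19−18=1 → B
I(8): 8−18=-10≡16 → Q
S(18): 18−18=0 → A
O(14): 14−18=-4≡22 → W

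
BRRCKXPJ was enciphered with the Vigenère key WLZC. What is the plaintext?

FGSAOMQH

Repeat the key across the ciphertext: WLZCWLZC
B(1)−W(22): -21≡5 → F
R(17)−L(11): 6 → G
R(17)−Z(25): -8≡18 → S
C(2)−C(2): 0 → A
K(10)−W(22): -12≡14 → O
X(23)−L(11): 12 → M
P(15)−Z(25): -10≡16 → Q
J(9)−C(2): 7 → H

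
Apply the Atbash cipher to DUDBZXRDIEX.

WFWYACIWRVC

D(3) → W(22)
U(20) → F(5)
D(3) → W(22)
B(1) → Y(24)
Z(25) → A(0)
X(23) → C(2)
R(17) → I(8)
D(3) → W(22)
I(8) → R(17)
E(4) → V(21)
X(23) → C(2)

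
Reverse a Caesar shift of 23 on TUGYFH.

T(19): 19−23=-4≡22 → W
U(20): 20−23=-3≡23 → X
G(6): 6−23=-17≡9 → J
Y(24): 24−23=1 → B
F(5): 5−23=-18≡8 → I
H(7): 7−23=-16≡10 → K

WXJBIK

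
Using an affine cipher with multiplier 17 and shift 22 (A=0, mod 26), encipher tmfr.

t(19): 17·19+22=345≡7 → h
m(12): 17·12+22=226≡18 → s
f(5): 17·5+22=107≡3 → d
r(17): 17·17+22=311≡25 → z

hsdz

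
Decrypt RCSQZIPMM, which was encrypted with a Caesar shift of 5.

MXNLUDKHH

R(17): 17−5=12 → M
C(2): 2−5=-3≡23 → X
S(18): 18−5=13 → N
Q(16): 16−5=11 → L
Z(25): 25−5=20 → U
I(8): 8−5=3 → D
P(15): 15−5=10 → K
M(12): 12−5=7 → H
M(12): 12−5=7 → H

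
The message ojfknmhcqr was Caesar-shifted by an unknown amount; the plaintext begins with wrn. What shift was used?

18

From the crib: o(14)−w(22)=-8≡18, so the shift is 18.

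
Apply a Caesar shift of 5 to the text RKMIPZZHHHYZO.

WPRNUEEMMMDET

R(17): 17+5=22 → W
K(10): 10+5=15 → P
M(12): 12+5=17 → R
I(8): 8+5=13 → N
P(15): 15+5=20 → U
Z(25): 25+5=30≡4 → E
Z(25): 25+5=30≡4 → E
H(7): 7+5=12 → M
H(7): 7+5=12 → M
H(7): 7+5=12 → M
Y(24): 24+5=29≡3 → D
Z(25): 25+5=30≡4 → E
O(14): 14+5=19 → T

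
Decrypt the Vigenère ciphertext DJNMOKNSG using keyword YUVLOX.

Repeat the key across the ciphertext: YUVLOXYUV
D(3)−Y(24): -21≡5 → F
J(9)−U(20): -11≡15 → P
N(13)−V(21): -8≡18 → S
M(12)−L(11): 1 → B
O(14)−O(14): 0 → A
K(10)−X(23): -13≡13 → N
N(13)−Y(24): -11≡15 → P
S(18)−U(20): -2≡24 → Y
G(6)−V(21): -15≡11 → L

FPSBANPYL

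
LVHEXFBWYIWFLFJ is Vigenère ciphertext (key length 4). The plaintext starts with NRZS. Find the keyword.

Subtract each crib letter from the matching ciphertext letter (mod 26):
L(11)−N(13)=-2≡24 → Y
V(21)−R(17)=4 → E
H(7)−Z(25)=-18≡8 → I
E(4)−S(18)=-14≡12 → M

YEIM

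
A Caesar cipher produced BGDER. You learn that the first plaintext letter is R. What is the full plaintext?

From the crib: B(1)−R(17)=-16≡10, so the shift is 10.
Subtract 10 from each ciphertext letter:
B(1): 1−10=-9≡17 → R
G(6): 6−10=-4≡22 → W
D(3): 3−10=-7≡19 → T
E(4): 4−10=-6≡20 → U
R(17): 17−10=7 → H

RWTUH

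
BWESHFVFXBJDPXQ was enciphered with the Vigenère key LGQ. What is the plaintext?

QQOHBPKZHQDNERA

Repeat the key across the ciphertext: LGQLGQLGQLGQLGQ
B(1)−L(11): -10≡16 → Q
W(22)−G(6): 16 → Q
E(4)−Q(16): -12≡14 → O
S(18)−L(11): 7 → H
H(7)−G(6): 1 → B
F(5)−Q(16): -11≡15 → P
V(21)−L(11): 10 → K
F(5)−G(6): -1≡25 → Z
X(23)−Q(16): 7 → H
B(1)−L(11): -10≡16 → Q
J(9)−G(6): 3 → D
D(3)−Q(16): -13≡13 → N
P(15)−L(11): 4 → E
X(23)−G(6): 17 → R
Q(16)−Q(16): 0 → A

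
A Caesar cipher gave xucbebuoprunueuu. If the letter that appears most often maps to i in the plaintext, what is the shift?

The most frequent ciphertext letter is u (appears 6 times).
u is position 20; i is position 8.
Shift = 12.

12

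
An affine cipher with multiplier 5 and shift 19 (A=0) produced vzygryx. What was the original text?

qwbnkbg

The inverse of 5 mod 26 is 21, since 5·21=105≡1. Apply D(y)=21·(y−19) mod 26:
v(21): 21·(21−19)=42≡16 → q
z(25): 21·(25−19)=126≡22 → w
y(24): 21·(24−19)=105≡1 → b
g(6): 21·(6−19)=-273≡13 → n
r(17): 21·(17−19)=-42≡10 → k
y(24): 21·(24−19)=105≡1 → b
x(23): 21·(23−19)=84≡6 → g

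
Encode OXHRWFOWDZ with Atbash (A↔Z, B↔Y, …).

LCSIDULDWA

O(14) → L(11)
X(23) → C(2)
H(7) → S(18)
R(17) → I(8)
W(22) → D(3)
F(5) → U(20)
O(14) → L(11)
W(22) → D(3)
D(3) → W(22)
Z(25) → A(0)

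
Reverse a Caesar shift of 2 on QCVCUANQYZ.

OATASYLOWX

Q(16): 16−2=14 → O
C(2): 2−2=0 → A
V(21): 21−2=19 → T
C(2): 2−2=0 → A
U(20): 20−2=18 → S
A(0): 0−2=-2≡24 → Y
N(13): 13−2=11 → L
Q(16): 16−2=14 → O
Y(24): 24−2=22 → W
Z(25): 25−2=23 → X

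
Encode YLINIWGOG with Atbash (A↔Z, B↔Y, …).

Y(24) → B(1)
L(11) → O(14)
I(8) → R(17)
N(13) → M(12)
I(8) → R(17)
W(22) → D(3)
G(6) → T(19)
O(14) → L(11)
G(6) → T(19)

BORMRDTLT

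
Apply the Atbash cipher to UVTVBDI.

U(20) → F(5)
V(21) → E(4)
T(19) → G(6)
V(21) → E(4)
B(1) → Y(24)
D(3) → W(22)
I(8) → R(17)

FEGEYWR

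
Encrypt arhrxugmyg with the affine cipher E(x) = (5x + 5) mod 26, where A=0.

fmomqbjnvj

a(0): 5·0+5=5 → f
r(17): 5·17+5=90≡12 → m
h(7): 5·7+5=40≡14 → o
r(17): 5·17+5=90≡12 → m
x(23): 5·23+5=120≡16 → q
u(20): 5·20+5=105≡1 → b
g(6): 5·6+5=35≡9 → j
m(12): 5·12+5=65≡13 → n
y(24): 5·24+5=125≡21 → v
g(6): 5·6+5=35≡9 → j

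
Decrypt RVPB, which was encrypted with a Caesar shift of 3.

OSMY

R(17): 17−3=14 → O
V(21): 21−3=18 → S
P(15): 15−3=12 → M
B(1): 1−3=-2≡24 → Y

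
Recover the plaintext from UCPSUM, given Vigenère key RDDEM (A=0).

Repeat the key across the ciphertext: RDDEMR
U(20)−R(17): 3 → D
C(2)−D(3): -1≡25 → Z
P(15)−D(3): 12 → M
S(18)−E(4): 14 → O
U(20)−M(12): 8 → I
M(12)−R(17): -5≡21 → V

DZMOIV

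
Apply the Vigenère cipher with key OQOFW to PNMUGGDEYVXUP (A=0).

Repeat the key across the message: OQOFWOQOFWOQO
P(15)+O(14): 29≡3 → D
N(13)+Q(16): 29≡3 → D
M(12)+O(14): 26≡0 → A
U(20)+F(5): 25 → Z
G(6)+W(22): 28≡2 → C
G(6)+O(14): 20 → U
D(3)+Q(16): 19 → T
E(4)+O(14): 18 → S
Y(24)+F(5): 29≡3 → D
V(21)+W(22): 43≡17 → R
X(23)+O(14): 37≡11 → L
U(20)+Q(16): 36≡10 → K
P(15)+O(14): 29≡3 → D

DDAZCUTSDRLKD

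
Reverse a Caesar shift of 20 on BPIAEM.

B(1): 1−20=-19≡7 → H
P(15): 15−20=-5≡21 → V
I(8): 8−20=-12≡14 → O
A(0): 0−20=-20≡6 → G
E(4): 4−20=-16≡10 → K
M(12): 12−20=-8≡18 → S

HVOGKS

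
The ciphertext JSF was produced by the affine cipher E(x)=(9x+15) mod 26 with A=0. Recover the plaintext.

IJW

The inverse of 9 mod 26 is 3, since 9·3=27≡1. Apply D(y)=3·(y−15) mod 26:
J(9): 3·(9−15)=-18≡8 → I
S(18): 3·(18−15)=9 → J
F(5): 3·(5−15)=-30≡22 → W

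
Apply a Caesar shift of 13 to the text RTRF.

R(17): 17+13=30≡4 → E
T(19): 19+13=32≡6 → G
R(17): 17+13=30≡4 → E
F(5): 5+13=18 → S

EGES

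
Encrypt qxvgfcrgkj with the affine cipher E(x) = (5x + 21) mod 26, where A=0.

xgwzufczto

q(16): 5·16+21=101≡23 → x
x(23): 5·23+21=136≡6 → g
v(21): 5·21+21=126≡22 → w
g(6): 5·6+21=51≡25 → z
f(5): 5·5+21=46≡20 → u
c(2): 5·2+21=31≡5 → f
r(17): 5·17+21=106≡2 → c
g(6): 5·6+21=51≡25 → z
k(10): 5·10+21=71≡19 → t
j(9): 5·9+21=66≡14 → o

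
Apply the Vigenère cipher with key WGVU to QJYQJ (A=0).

Repeat the key across the message: WGVUW
Q(16)+W(22): 38≡12 → M
J(9)+G(6): 15 → P
Y(24)+V(21): 45≡19 → T
Q(16)+U(20): 36≡10 → K
J(9)+W(22): 31≡5 → F

MPTKF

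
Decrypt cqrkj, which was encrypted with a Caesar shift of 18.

c(2): 2−18=-16≡10 → k
q(16): 16−18=-2≡24 → y
r(17): 17−18=-1≡25 → z
k(10): 10−18=-8≡18 → s
j(9): 9−18=-9≡17 → r

kyzsr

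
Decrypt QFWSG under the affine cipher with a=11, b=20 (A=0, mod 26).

CBMOU

The inverse of 11 mod 26 is 19, since 11·19=209≡1. Apply D(y)=19·(y−20) mod 26:
Q(16): 19·(16−20)=-76≡2 → C
F(5): 19·(5−20)=-285≡1 → B
W(22): 19·(22−20)=38≡12 → M
S(18): 19·(18−20)=-38≡14 → O
G(6): 19·(6−20)=-266≡20 → U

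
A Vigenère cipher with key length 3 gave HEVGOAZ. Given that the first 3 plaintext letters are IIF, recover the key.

Subtract each crib letter from the matching ciphertext letter (mod 26):
H(7)−I(8)=-1≡25 → Z
E(4)−I(8)=-4≡22 → W
V(21)−F(5)=16 → Q

ZWQ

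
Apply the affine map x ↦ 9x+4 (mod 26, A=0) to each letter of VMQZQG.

LISVSG

V(21): 9·21+4=193≡11 → L
M(12): 9·12+4=112≡8 → I
Q(16): 9·16+4=148≡18 → S
Z(25): 9·25+4=229≡21 → V
Q(16): 9·16+4=148≡18 → S
G(6): 9·6+4=58≡6 → G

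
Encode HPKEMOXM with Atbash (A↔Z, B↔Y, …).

H(7) → S(18)
P(15) → K(10)
K(10) → P(15)
E(4) → V(21)
M(12) → N(13)
O(14) → L(11)
X(23) → C(2)
M(12) → N(13)

SKPVNLCN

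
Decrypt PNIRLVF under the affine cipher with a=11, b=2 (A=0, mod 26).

NBKZPXF

The inverse of 11 mod 26 is 19, since 11·19=209≡1. Apply D(y)=19·(y−2) mod 26:
P(15): 19·(15−2)=247≡13 → N
N(13): 19·(13−2)=209≡1 → B
I(8): 19·(8−2)=114≡10 → K
R(17): 19·(17−2)=285≡25 → Z
L(11): 19·(11−2)=171≡15 → P
V(21): 19·(21−2)=361≡23 → X
F(5): 19·(5−2)=57≡5 → F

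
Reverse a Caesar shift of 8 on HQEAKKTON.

ZIWSCCLGF

H(7): 7−8=-1≡25 → Z
Q(16): 16−8=8 → I
E(4): 4−8=-4≡22 → W
A(0): 0−8=-8≡18 → S
K(10): 10−8=2 → C
K(10): 10−8=2 → C
T(19): 19−8=11 → L
O(14): 14−8=6 → G
N(13): 13−8=5 → F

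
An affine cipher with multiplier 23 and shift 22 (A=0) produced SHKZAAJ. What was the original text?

KFEZQQN

The inverse of 23 mod 26 is 17, since 23·17=391≡1. Apply D(y)=17·(y−22) mod 26:
S(18): 17·(18−22)=-68≡10 → K
H(7): 17·(7−22)=-255≡5 → F
K(10): 17·(10−22)=-204≡4 → E
Z(25): 17·(25−22)=51≡25 → Z
A(0): 17·(0−22)=-374≡16 → Q
A(0): 17·(0−22)=-374≡16 → Q
J(9): 17·(9−22)=-221≡13 → N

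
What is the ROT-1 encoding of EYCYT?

E(4): 4+1=5 → F
Y(24): 24+1=25 → Z
C(2): 2+1=3 → D
Y(24): 24+1=25 → Z
T(19): 19+1=20 → U

FZDZU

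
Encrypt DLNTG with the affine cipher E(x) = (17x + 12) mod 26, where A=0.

LRZXK

D(3): 17·3+12=63≡11 → L
L(11): 17·11+12=199≡17 → R
N(13): 17·13+12=233≡25 → Z
T(19): 17·19+12=335≡23 → X
G(6): 17·6+12=114≡10 → K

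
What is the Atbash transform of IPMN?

I(8) → R(17)
P(15) → K(10)
M(12) → N(13)
N(13) → M(12)

RKNM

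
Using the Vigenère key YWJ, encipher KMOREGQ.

Repeat the key across the message: YWJYWJY
K(10)+Y(24): 34≡8 → I
M(12)+W(22): 34≡8 → I
O(14)+J(9): 23 → X
R(17)+Y(24): 41≡15 → P
E(4)+W(22): 26≡0 → A
G(6)+J(9): 15 → P
Q(16)+Y(24): 40≡14 → O

IIXPAPO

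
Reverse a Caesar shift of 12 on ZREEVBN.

NFSSJPB

Z(25): 25−12=13 → N
R(17): 17−12=5 → F
E(4): 4−12=-8≡18 → S
E(4): 4−12=-8≡18 → S
V(21): 21−12=9 → J
B(1): 1−12=-11≡15 → P
N(13): 13−12=1 → B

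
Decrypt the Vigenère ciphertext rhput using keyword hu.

kniam

Repeat the key across the ciphertext: huhuh
r(17)−h(7): 10 → k
h(7)−u(20): -13≡13 → n
p(15)−h(7): 8 → i
u(20)−u(20): 0 → a
t(19)−h(7): 12 → m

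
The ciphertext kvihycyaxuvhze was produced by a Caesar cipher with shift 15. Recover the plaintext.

vgtsjnjlifgskp

k(10): 10−15=-5≡21 → v
v(21): 21−15=6 → g
i(8): 8−15=-7≡19 → t
h(7): 7−15=-8≡18 → s
y(24): 24−15=9 → j
c(2): 2−15=-13≡13 → n
y(24): 24−15=9 → j
a(0): 0−15=-15≡11 → l
x(23): 23−15=8 → i
u(20): 20−15=5 → f
v(21): 21−15=6 → g
h(7): 7−15=-8≡18 → s
z(25): 25−15=10 → k
e(4): 4−15=-11≡15 → p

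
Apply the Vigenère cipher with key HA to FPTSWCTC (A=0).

Repeat the key across the message: HAHAHAHA
F(5)+H(7): 12 → M
P(15)+A(0): 15 → P
T(19)+H(7): 26≡0 → A
S(18)+A(0): 18 → S
W(22)+H(7): 29≡3 → D
C(2)+A(0): 2 → C
T(19)+H(7): 26≡0 → A
C(2)+A(0): 2 → C

MPASDCAC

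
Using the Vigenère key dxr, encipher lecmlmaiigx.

Repeat the key across the message: dxrdxrdxrdx
l(11)+d(3): 14 → o
e(4)+x(23): 27≡1 → b
c(2)+r(17): 19 → t
m(12)+d(3): 15 → p
l(11)+x(23): 34≡8 → i
m(12)+r(17): 29≡3 → d
a(0)+d(3): 3 → d
i(8)+x(23): 31≡5 → f
i(8)+r(17): 25 → z
g(6)+d(3): 9 → j
x(23)+x(23): 46≡20 → u

obtpiddfzju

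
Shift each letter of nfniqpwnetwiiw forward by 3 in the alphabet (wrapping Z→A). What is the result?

n(13): 13+3=16 → q
f(5): 5+3=8 → i
n(13): 13+3=16 → q
i(8): 8+3=11 → l
q(16): 16+3=19 → t
p(15): 15+3=18 → s
w(22): 22+3=25 → z
n(13): 13+3=16 → q
e(4): 4+3=7 → h
t(19): 19+3=22 → w
w(22): 22+3=25 → z
i(8): 8+3=11 → l
i(8): 8+3=11 → l
w(22): 22+3=25 → z

qiqltszqhwzllz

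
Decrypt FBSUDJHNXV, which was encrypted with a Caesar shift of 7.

F(5): 5−7=-2≡24 → Y
B(1): 1−7=-6≡20 → U
S(18): 18−7=11 → L
U(20): 20−7=13 → N
D(3): 3−7=-4≡22 → W
J(9): 9−7=2 → C
H(7): 7−7=0 → A
N(13): 13−7=6 → G
X(23): 23−7=16 → Q
V(21): 21−7=14 → O

YULNWCAGQO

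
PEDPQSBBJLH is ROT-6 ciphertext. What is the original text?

JYXJKMVVDFB

P(15): 15−6=9 → J
E(4): 4−6=-2≡24 → Y
D(3): 3−6=-3≡23 → X
P(15): 15−6=9 → J
Q(16): 16−6=10 → K
S(18): 18−6=12 → M
B(1): 1−6=-5≡21 → V
B(1): 1−6=-5≡21 → V
J(9): 9−6=3 → D
L(11): 11−6=5 → F
H(7): 7−6=1 → B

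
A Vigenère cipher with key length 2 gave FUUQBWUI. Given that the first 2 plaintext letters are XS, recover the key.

Subtract each crib letter from the matching ciphertext letter (mod 26):
F(5)−X(23)=-18≡8 → I
U(20)−S(18)=2 → C

IC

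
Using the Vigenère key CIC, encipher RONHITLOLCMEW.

Repeat the key across the message: CICCICCICCICC
R(17)+C(2): 19 → T
O(14)+I(8): 22 → W
N(13)+C(2): 15 → P
H(7)+C(2): 9 → J
I(8)+I(8): 16 → Q
T(19)+C(2): 21 → V
L(11)+C(2): 13 → N
O(14)+I(8): 22 → W
L(11)+C(2): 13 → N
C(2)+C(2): 4 → E
M(12)+I(8): 20 → U
E(4)+C(2): 6 → G
W(22)+C(2): 24 → Y

TWPJQVNWNEUGY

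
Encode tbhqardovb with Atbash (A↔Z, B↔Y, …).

gysjziwley

t(19) → g(6)
b(1) → y(24)
h(7) → s(18)
q(16) → j(9)
a(0) → z(25)
r(17) → i(8)
d(3) → w(22)
o(14) → l(11)
v(21) → e(4)
b(1) → y(24)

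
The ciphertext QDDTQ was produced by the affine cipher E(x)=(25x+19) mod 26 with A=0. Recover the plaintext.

The inverse of 25 mod 26 is 25, since 25·25=625≡1. Apply D(y)=25·(y−19) mod 26:
Q(16): 25·(16−19)=-75≡3 → D
D(3): 25·(3−19)=-400≡16 → Q
D(3): 25·(3−19)=-400≡16 → Q
T(19): 25·(19−19)=0 → A
Q(16): 25·(16−19)=-75≡3 → D

DQQAD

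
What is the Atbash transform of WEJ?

DVQ

W(22) → D(3)
E(4) → V(21)
J(9) → Q(16)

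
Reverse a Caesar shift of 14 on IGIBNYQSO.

USUNZKCEA

I(8): 8−14=-6≡20 → U
G(6): 6−14=-8≡18 → S
I(8): 8−14=-6≡20 → U
B(1): 1−14=-13≡13 → N
N(13): 13−14=-1≡25 → Z
Y(24): 24−14=10 → K
Q(16): 16−14=2 → C
S(18): 18−14=4 → E
O(14): 14−14=0 → A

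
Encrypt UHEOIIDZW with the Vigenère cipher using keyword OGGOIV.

INKCQDRFC

Repeat the key across the message: OGGOIVOGG
U(20)+O(14): 34≡8 → I
H(7)+G(6): 13 → N
E(4)+G(6): 10 → K
O(14)+O(14): 28≡2 → C
I(8)+I(8): 16 → Q
I(8)+V(21): 29≡3 → D
D(3)+O(14): 17 → R
Z(25)+G(6): 31≡5 → F
W(22)+G(6): 28≡2 → C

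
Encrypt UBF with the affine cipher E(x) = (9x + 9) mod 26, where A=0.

U(20): 9·20+9=189≡7 → H
B(1): 9·1+9=18 → S
F(5): 9·5+9=54≡2 → C

HSC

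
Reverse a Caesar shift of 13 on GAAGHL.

TNNTUY

G(6): 6−13=-7≡19 → T
A(0): 0−13=-13≡13 → N
A(0): 0−13=-13≡13 → N
G(6): 6−13=-7≡19 → T
H(7): 7−13=-6≡20 → U
L(11): 11−13=-2≡24 → Y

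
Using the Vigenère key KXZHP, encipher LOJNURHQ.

Repeat the key across the message: KXZHPKXZ
L(11)+K(10): 21 → V
O(14)+X(23): 37≡11 → L
J(9)+Z(25): 34≡8 → I
N(13)+H(7): 20 → U
U(20)+P(15): 35≡9 → J
R(17)+K(10): 27≡1 → B
H(7)+X(23): 30≡4 → E
Q(16)+Z(25): 41≡15 → P

VLIUJBEP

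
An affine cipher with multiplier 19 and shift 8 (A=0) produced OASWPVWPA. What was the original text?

The inverse of 19 mod 26 is 11, since 19·11=209≡1. Apply D(y)=11·(y−8) mod 26:
O(14): 11·(14−8)=66≡14 → O
A(0): 11·(0−8)=-88≡16 → Q
S(18): 11·(18−8)=110≡6 → G
W(22): 11·(22−8)=154≡24 → Y
P(15): 11·(15−8)=77≡25 → Z
V(21): 11·(21−8)=143≡13 → N
W(22): 11·(22−8)=154≡24 → Y
P(15): 11·(15−8)=77≡25 → Z
A(0): 11·(0−8)=-88≡16 → Q

OQGYZNYZQ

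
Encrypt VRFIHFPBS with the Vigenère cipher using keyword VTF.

Repeat the key across the message: VTFVTFVTF
V(21)+V(21): 42≡16 → Q
R(17)+T(19): 36≡10 → K
F(5)+F(5): 10 → K
I(8)+V(21): 29≡3 → D
H(7)+T(19): 26≡0 → A
F(5)+F(5): 10 → K
P(15)+V(21): 36≡10 → K
B(1)+T(19): 20 → U
S(18)+F(5): 23 → X

QKKDAKKUX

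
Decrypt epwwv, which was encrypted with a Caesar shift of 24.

e(4): 4−24=-20≡6 → g
p(15): 15−24=-9≡17 → r
w(22): 22−24=-2≡24 → y
w(22): 22−24=-2≡24 → y
v(21): 21−24=-3≡23 → x

gryyx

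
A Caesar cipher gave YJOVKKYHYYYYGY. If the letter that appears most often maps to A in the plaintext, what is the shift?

24

The most frequent ciphertext letter is Y (appears 7 times).
Y is position 24; A is position 0.
Shift = 24.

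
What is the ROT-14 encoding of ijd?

wxr

i(8): 8+14=22 → w
j(9): 9+14=23 → x
d(3): 3+14=17 → r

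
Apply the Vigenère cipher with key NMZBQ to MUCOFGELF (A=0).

ZGBPVTQKG

Repeat the key across the message: NMZBQNMZB
M(12)+N(13): 25 → Z
U(20)+M(12): 32≡6 → G
C(2)+Z(25): 27≡1 → B
O(14)+B(1): 15 → P
F(5)+Q(16): 21 → V
G(6)+N(13): 19 → T
E(4)+M(12): 16 → Q
L(11)+Z(25): 36≡10 → K
F(5)+B(1): 6 → G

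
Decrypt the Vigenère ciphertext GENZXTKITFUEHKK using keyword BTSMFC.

FLVNSRJPBTPCGRS

Repeat the key across the ciphertext: BTSMFCBTSMFCBTS
G(6)−B(1): 5 → F
E(4)−T(19): -15≡11 → L
N(13)−S(18): -5≡21 → V
Z(25)−M(12): 13 → N
X(23)−F(5): 18 → S
T(19)−C(2): 17 → R
K(10)−B(1): 9 → J
I(8)−T(19): -11≡15 → P
T(19)−S(18): 1 → B
F(5)−M(12): -7≡19 → T
U(20)−F(5): 15 → P
E(4)−C(2): 2 → C
H(7)−B(1): 6 → G
K(10)−T(19): -9≡17 → R
K(10)−S(18): -8≡18 → S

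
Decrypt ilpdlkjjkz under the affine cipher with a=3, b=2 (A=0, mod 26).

cdnjdulluz

The inverse of 3 mod 26 is 9, since 3·9=27≡1. Apply D(y)=9·(y−2) mod 26:
i(8): 9·(8−2)=54≡2 → c
l(11): 9·(11−2)=81≡3 → d
p(15): 9·(15−2)=117≡13 → n
d(3): 9·(3−2)=9 → j
l(11): 9·(11−2)=81≡3 → d
k(10): 9·(10−2)=72≡20 → u
j(9): 9·(9−2)=63≡11 → l
j(9): 9·(9−2)=63≡11 → l
k(10): 9·(10−2)=72≡20 → u
z(25): 9·(25−2)=207≡25 → z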